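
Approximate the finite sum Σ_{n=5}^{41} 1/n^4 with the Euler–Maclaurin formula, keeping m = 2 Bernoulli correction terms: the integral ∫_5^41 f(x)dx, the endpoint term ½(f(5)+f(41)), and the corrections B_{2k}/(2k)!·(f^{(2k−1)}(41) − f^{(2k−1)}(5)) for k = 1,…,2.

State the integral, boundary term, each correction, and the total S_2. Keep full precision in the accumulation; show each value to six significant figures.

S_2 ≈ 0.00356654

Integral: ∫_5^41 1/x^4 dx = 0.00266183.
Endpoint term: (f(5) + f(41))/2 = (0.00160000 + 3.53887e-07)/2 = 0.000800177.
Running total after boundary: 0.00346201.
Order-1 term: 1/12 · (-3.45256e-08 − (-0.00128000)) = 0.000106664.
After k=1: 0.00356867.
Order-2 term: −1/720 · (-6.16161e-10 − (-0.00153600)) = -2.13333e-06.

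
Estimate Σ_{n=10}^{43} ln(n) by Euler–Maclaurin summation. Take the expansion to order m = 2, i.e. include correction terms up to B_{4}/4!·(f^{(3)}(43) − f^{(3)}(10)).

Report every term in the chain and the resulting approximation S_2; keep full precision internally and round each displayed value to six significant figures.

∫_10^43 ln(x) dx evaluates to 105.706.
Endpoint term: (f(10) + f(43))/2 = (2.30259 + 3.76120)/2 = 3.03189.
So far: 108.738.
Order-1 term: 1/12 · (0.0232558 − 0.100000) = -0.00639535.
After k=1: 108.731.
Order-2 term: −1/720 · (2.51550e-05 − 0.00200000) = 2.74284e-06.

S_2 ≈ 108.731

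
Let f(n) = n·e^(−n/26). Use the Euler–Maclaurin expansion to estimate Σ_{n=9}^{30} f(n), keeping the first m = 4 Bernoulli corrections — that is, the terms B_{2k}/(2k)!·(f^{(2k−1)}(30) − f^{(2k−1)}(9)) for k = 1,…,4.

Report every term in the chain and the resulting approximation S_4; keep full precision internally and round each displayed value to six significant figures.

∫_9^30 x·e^(−x/26) dx evaluates to 184.484.
Boundary: ½(f(9) + f(30)) = ½(6.36663 + 9.46264) = 7.91464.
Running total after boundary: 192.399.
Correction k=1: B_{2}/2! · (f^{(1)}(30) − f^{(1)}(9)) = 1/12 · (-0.0485263 − 0.462533) = -0.0425883.
Running total after k=1: 192.356.
Correction k=2: B_{4}/4! · (f^{(3)}(30) − f^{(3)}(9)) = −1/720 · (0.000861414 − 0.00277713) = 2.66072e-06.
Running total after k=2: 192.356.
Correction k=3: B_{6}/6! · (f^{(5)}(30) − f^{(5)}(9)) = 1/30240 · (2.65475e-06 − 7.20420e-06) = -1.50445e-10.
Running total after k=3: 192.356.
Correction k=4: B_{8}/8! · (f^{(7)}(30) − f^{(7)}(9)) = −1/1209600 · (5.96927e-09 − 1.52370e-08) = 7.66183e-15.

S_4 ≈ 192.356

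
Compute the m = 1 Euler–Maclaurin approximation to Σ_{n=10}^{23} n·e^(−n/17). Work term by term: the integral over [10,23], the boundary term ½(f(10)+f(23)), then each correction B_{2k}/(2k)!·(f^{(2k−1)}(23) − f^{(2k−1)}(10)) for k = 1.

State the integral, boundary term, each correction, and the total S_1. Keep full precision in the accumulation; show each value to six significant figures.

S_1 ≈ 84.8423

Integral: ∫_10^23 x·e^(−x/17) dx = 79.1200.
Boundary: ½(f(10) + f(23)) = ½(5.55306 + 5.94501) = 5.74904.
So far: 84.8690.
Order-1 term: 1/12 · (-0.0912279 − 0.228656) = -0.0266570.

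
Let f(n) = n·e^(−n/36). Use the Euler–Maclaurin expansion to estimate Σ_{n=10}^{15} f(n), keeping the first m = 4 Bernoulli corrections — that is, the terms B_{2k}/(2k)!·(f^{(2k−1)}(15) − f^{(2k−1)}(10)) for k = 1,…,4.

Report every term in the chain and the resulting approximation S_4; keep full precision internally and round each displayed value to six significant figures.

S_4 ≈ 52.7145

∫_10^15 x·e^(−x/36) dx evaluates to 43.9965.
½[f(10) + f(15)] = ½[7.57465 + 9.88861] = 8.73163.
Integral + boundary = 52.7281.
k=1: B_{2}/(2)! × [f^{(1)}(15) − f^{(1)}(10)] = 1/12 × (0.384557 − 0.547058) = -0.0135418.
Running total after k=1: 52.7145.
k=2: B_{4}/(4)! × [f^{(3)}(15) − f^{(3)}(10)] = −1/720 × (0.00131407 − 0.00159104) = 3.84677e-07.
Running total after k=2: 52.7145.
k=3: B_{6}/(6)! × [f^{(5)}(15) − f^{(5)}(10)] = 1/30240 × (1.79893e-06 − 2.12961e-06) = -1.09349e-11.
Running total after k=3: 52.7145.
k=4: B_{8}/(8)! × [f^{(7)}(15) − f^{(7)}(10)] = −1/1209600 × (1.99377e-09 − 2.33916e-09) = 2.85544e-16.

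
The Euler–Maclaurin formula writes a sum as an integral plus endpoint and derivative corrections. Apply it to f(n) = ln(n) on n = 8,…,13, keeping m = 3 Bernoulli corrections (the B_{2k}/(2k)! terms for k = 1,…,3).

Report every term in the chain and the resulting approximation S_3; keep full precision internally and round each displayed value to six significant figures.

S_3 ≈ 14.0270

Integral: ∫_8^13 ln(x) dx = 11.7088.
Endpoint term: (f(8) + f(13))/2 = (2.07944 + 2.56495)/2 = 2.32220.
Integral + boundary = 14.0310.
Order-1 term: 1/12 · (0.0769231 − 0.125000) = -0.00400641.
After k=1: 14.0270.
Order-2 term: −1/720 · (0.000910332 − 0.00390625) = 4.16100e-06.
After k=2: 14.0270.
Order-3 term: 1/30240 · (6.46390e-05 − 0.000732422) = -2.20828e-08.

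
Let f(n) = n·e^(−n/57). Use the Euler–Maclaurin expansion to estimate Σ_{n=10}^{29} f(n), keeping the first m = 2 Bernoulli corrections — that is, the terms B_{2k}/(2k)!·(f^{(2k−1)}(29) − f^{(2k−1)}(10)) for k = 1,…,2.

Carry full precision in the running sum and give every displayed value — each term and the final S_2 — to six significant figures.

S_2 ≈ 270.114

The integral term ∫_10^29 x·e^(−x/57) dx = 257.234.
Boundary: ½(f(10) + f(29)) = ½(8.39089 + 17.4358) = 12.9133.
Integral + boundary = 270.147.
k=1: B_{2}/(2)! × [f^{(1)}(29) − f^{(1)}(10)] = 1/12 × (0.295343 − 0.691880) = -0.0330448.
After k=1: 270.114.
k=2: B_{4}/(4)! × [f^{(3)}(29) − f^{(3)}(10)] = −1/720 × (0.000461006 − 0.000729473) = 3.72870e-07.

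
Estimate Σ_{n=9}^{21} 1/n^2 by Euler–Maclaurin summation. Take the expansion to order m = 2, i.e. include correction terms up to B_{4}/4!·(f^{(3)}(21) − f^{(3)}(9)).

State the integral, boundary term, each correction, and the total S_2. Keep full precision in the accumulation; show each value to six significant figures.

S_2 ≈ 0.0710088

The integral term ∫_9^21 1/x^2 dx = 0.0634921.
½[f(9) + f(21)] = ½[0.0123457 + 0.00226757] = 0.00730663.
Integral + boundary = 0.0707987.
Order-1 term: 1/12 · (-0.000215959 − (-0.00274348)) = 0.000210627.
Partial sum through k=1: 0.0710093.
Order-2 term: −1/720 · (-5.87645e-06 − (-0.000406442)) = -5.56341e-07.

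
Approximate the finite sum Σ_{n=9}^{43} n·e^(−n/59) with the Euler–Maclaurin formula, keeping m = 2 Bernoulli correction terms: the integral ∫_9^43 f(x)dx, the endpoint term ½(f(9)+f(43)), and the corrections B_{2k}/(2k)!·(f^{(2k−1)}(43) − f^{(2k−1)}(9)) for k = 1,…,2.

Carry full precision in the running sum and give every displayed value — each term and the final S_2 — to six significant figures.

Integral: ∫_9^43 x·e^(−x/59) dx = 540.821.
Endpoint term: (f(9) + f(43))/2 = (7.72670 + 20.7467)/2 = 14.2367.
Integral + boundary = 555.058.
Correction k=1: B_{2}/2! · (f^{(1)}(43) − f^{(1)}(9)) = 1/12 · (0.130842 − 0.727561) = -0.0497266.
Running total after k=1: 555.008.
Correction k=2: B_{4}/4! · (f^{(3)}(43) − f^{(3)}(9)) = −1/720 · (0.000314796 − 0.000702271) = 5.38160e-07.

S_2 ≈ 555.008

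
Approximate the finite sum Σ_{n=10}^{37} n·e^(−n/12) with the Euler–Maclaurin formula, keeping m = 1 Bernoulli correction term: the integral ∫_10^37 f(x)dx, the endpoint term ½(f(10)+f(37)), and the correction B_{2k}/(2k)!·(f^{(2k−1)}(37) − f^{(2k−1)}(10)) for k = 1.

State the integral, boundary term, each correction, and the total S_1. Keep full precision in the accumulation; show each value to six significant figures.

S_1 ≈ 90.8062

∫_10^37 x·e^(−x/12) dx evaluates to 87.7998.
Endpoint term: (f(10) + f(37))/2 = (4.34598 + 1.69483)/2 = 3.02041.
Running total after boundary: 90.8202.
Order-1 term: 1/12 · (-0.0954298 − 0.0724330) = -0.0139886.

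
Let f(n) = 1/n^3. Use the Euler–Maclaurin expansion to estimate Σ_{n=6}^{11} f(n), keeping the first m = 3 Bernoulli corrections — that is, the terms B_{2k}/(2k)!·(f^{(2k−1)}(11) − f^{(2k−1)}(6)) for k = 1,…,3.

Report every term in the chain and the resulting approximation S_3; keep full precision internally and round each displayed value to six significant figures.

Integral: ∫_6^11 1/x^3 dx = 0.00975666.
Boundary: ½(f(6) + f(11)) = ½(0.00462963 + 0.000751315) = 0.00269047.
Running total after boundary: 0.0124471.
Correction k=1: B_{2}/2! · (f^{(1)}(11) − f^{(1)}(6)) = 1/12 · (-0.000204904 − (-0.00231481)) = 0.000175826.
Running total after k=1: 0.0126230.
Correction k=2: B_{4}/4! · (f^{(3)}(11) − f^{(3)}(6)) = −1/720 · (-3.38684e-05 − (-0.00128601)) = -1.73908e-06.
Running total after k=2: 0.0126212.
Correction k=3: B_{6}/6! · (f^{(5)}(11) − f^{(5)}(6)) = 1/30240 · (-1.17560e-05 − (-0.00150034)) = 4.92258e-08.

S_3 ≈ 0.0126213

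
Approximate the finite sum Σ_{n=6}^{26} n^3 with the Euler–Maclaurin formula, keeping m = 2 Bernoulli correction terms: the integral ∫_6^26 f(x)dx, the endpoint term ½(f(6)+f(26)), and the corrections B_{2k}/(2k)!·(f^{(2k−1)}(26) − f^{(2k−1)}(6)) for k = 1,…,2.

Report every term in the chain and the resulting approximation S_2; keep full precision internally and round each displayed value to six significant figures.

S_2 ≈ 122976

The integral term ∫_6^26 x^3 dx = 113920.
½[f(6) + f(26)] = ½[216.000 + 17576.0] = 8896.00.
Running total after boundary: 122816.
Order-1 term: 1/12 · (2028.00 − 108.000) = 160.000.
After k=1: 122976.
Order-2 term: −1/720 · (6.00000 − 6.00000) = 0.00000.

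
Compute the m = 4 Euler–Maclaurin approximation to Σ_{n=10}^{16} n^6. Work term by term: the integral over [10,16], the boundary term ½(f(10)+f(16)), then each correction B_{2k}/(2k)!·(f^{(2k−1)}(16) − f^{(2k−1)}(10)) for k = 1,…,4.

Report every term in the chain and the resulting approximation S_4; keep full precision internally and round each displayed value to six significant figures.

Integral: ∫_10^16 x^6 dx = 3.69194e+07.
Endpoint term: (f(10) + f(16))/2 = (1.00000e+06 + 1.67772e+07)/2 = 8.88861e+06.
Integral + boundary = 4.58080e+07.
Order-1 term: 1/12 · (6.29146e+06 − 600000) = 474288.
Partial sum through k=1: 4.62822e+07.
Order-2 term: −1/720 · (491520 − 120000) = -516.000.
Partial sum through k=2: 4.62817e+07.
Order-3 term: 1/30240 · (11520.0 − 7200.00) = 0.142857.
Partial sum through k=3: 4.62817e+07.
Order-4 term: −1/1209600 · (0.00000 − 0.00000) = 0.00000.

S_4 ≈ 4.62817e+07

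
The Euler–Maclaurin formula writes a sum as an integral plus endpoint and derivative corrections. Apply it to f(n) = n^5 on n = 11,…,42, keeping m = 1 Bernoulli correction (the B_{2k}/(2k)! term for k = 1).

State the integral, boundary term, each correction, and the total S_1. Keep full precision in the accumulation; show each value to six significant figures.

The integral term ∫_11^42 x^5 dx = 9.14543e+08.
Boundary: ½(f(11) + f(42)) = ½(161051 + 1.30691e+08) = 6.54261e+07.
So far: 9.79970e+08.
Order-1 term: 1/12 · (1.55585e+07 − 73205.0) = 1.29044e+06.

S_1 ≈ 9.81260e+08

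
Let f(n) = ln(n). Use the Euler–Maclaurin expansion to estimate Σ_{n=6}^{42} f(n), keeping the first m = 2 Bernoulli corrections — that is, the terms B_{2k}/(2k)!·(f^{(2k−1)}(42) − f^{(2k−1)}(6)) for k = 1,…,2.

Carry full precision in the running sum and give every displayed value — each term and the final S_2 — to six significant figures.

∫_6^42 ln(x) dx evaluates to 110.232.
½[f(6) + f(42)] = ½[1.79176 + 3.73767] = 2.76471.
So far: 112.996.
k=1: B_{2}/(2)! × [f^{(1)}(42) − f^{(1)}(6)] = 1/12 × (0.0238095 − 0.166667) = -0.0119048.
Running total after k=1: 112.984.
k=2: B_{4}/(4)! × [f^{(3)}(42) − f^{(3)}(6)] = −1/720 × (2.69949e-05 − 0.00925926) = 1.28226e-05.

S_2 ≈ 112.984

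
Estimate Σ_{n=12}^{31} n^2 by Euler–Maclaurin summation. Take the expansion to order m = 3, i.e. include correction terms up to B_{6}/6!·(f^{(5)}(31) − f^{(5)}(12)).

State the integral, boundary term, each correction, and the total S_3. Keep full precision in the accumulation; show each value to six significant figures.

S_3 ≈ 9910.00

Integral: ∫_12^31 x^2 dx = 9354.33.
½[f(12) + f(31)] = ½[144.000 + 961.000] = 552.500.
Integral + boundary = 9906.83.
Order-1 term: 1/12 · (62.0000 − 24.0000) = 3.16667.
Partial sum through k=1: 9910.00.
Order-2 term: −1/720 · (0.00000 − 0.00000) = 0.00000.
Partial sum through k=2: 9910.00.
Order-3 term: 1/30240 · (0.00000 − 0.00000) = 0.00000.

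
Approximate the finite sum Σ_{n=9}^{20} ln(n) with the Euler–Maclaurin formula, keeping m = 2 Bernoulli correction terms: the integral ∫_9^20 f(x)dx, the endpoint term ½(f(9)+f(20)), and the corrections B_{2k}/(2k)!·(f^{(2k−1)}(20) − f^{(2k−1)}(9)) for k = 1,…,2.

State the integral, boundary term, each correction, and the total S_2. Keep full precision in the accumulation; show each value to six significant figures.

S_2 ≈ 31.7310

Integral: ∫_9^20 ln(x) dx = 29.1396.
Boundary: ½(f(9) + f(20)) = ½(2.19722 + 2.99573) = 2.59648.
So far: 31.7361.
k=1: B_{2}/(2)! × [f^{(1)}(20) − f^{(1)}(9)] = 1/12 × (0.0500000 − 0.111111) = -0.00509259.
Partial sum through k=1: 31.7310.
k=2: B_{4}/(4)! × [f^{(3)}(20) − f^{(3)}(9)] = −1/720 × (0.000250000 − 0.00274348) = 3.46317e-06.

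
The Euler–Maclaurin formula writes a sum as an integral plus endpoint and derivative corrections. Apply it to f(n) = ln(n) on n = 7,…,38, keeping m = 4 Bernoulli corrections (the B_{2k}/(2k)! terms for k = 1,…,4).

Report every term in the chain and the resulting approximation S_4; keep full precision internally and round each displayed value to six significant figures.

S_4 ≈ 96.3889

∫_7^38 ln(x) dx evaluates to 93.6069.
½[f(7) + f(38)] = ½[1.94591 + 3.63759] = 2.79175.
Integral + boundary = 96.3987.
Correction k=1: B_{2}/2! · (f^{(1)}(38) − f^{(1)}(7)) = 1/12 · (0.0263158 − 0.142857) = -0.00971178.
Partial sum through k=1: 96.3889.
Correction k=2: B_{4}/4! · (f^{(3)}(38) − f^{(3)}(7)) = −1/720 · (3.64485e-05 − 0.00583090) = 8.04785e-06.
Partial sum through k=2: 96.3889.
Correction k=3: B_{6}/6! · (f^{(5)}(38) − f^{(5)}(7)) = 1/30240 · (3.02896e-07 − 0.00142798) = -4.72114e-08.
Partial sum through k=3: 96.3889.
Correction k=4: B_{8}/8! · (f^{(7)}(38) − f^{(7)}(7)) = −1/1209600 · (6.29285e-09 − 0.000874271) = 7.22772e-10.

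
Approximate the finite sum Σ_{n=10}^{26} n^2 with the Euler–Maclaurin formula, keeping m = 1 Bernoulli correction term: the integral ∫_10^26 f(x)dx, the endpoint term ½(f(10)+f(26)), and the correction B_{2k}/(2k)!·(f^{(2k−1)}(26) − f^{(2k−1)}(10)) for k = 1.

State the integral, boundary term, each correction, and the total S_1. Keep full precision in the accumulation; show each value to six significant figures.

∫_10^26 x^2 dx evaluates to 5525.33.
Endpoint term: (f(10) + f(26))/2 = (100.000 + 676.000)/2 = 388.000.
Integral + boundary = 5913.33.
Order-1 term: 1/12 · (52.0000 − 20.0000) = 2.66667.

S_1 ≈ 5916.00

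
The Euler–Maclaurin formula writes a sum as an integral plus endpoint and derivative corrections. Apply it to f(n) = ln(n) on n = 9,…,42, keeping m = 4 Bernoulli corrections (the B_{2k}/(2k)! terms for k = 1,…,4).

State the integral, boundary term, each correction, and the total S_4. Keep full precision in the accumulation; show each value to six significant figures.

The integral term ∫_9^42 ln(x) dx = 104.207.
Endpoint term: (f(9) + f(42))/2 = (2.19722 + 3.73767)/2 = 2.96745.
Integral + boundary = 107.175.
Correction k=1: B_{2}/2! · (f^{(1)}(42) − f^{(1)}(9)) = 1/12 · (0.0238095 − 0.111111) = -0.00727513.
Partial sum through k=1: 107.167.
Correction k=2: B_{4}/4! · (f^{(3)}(42) − f^{(3)}(9)) = −1/720 · (2.69949e-05 − 0.00274348) = 3.77290e-06.
Partial sum through k=2: 107.167.
Correction k=3: B_{6}/6! · (f^{(5)}(42) − f^{(5)}(9)) = 1/30240 · (1.83639e-07 − 0.000406442) = -1.34345e-08.
Partial sum through k=3: 107.167.
Correction k=4: B_{8}/8! · (f^{(7)}(42) − f^{(7)}(9)) = −1/1209600 · (3.12311e-09 − 0.000150534) = 1.24447e-10.

S_4 ≈ 107.167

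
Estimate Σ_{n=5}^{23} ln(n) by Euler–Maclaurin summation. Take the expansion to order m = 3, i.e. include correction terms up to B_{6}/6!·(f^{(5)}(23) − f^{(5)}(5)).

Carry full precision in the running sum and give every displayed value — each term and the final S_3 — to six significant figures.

Integral: ∫_5^23 ln(x) dx = 46.0692.
½[f(5) + f(23)] = ½[1.60944 + 3.13549] = 2.37247.
Running total after boundary: 48.4416.
Order-1 term: 1/12 · (0.0434783 − 0.200000) = -0.0130435.
Partial sum through k=1: 48.4286.
Order-2 term: −1/720 · (0.000164379 − 0.0160000) = 2.19939e-05.
Partial sum through k=2: 48.4286.
Order-3 term: 1/30240 · (3.72883e-06 − 0.00768000) = -2.53845e-07.

S_3 ≈ 48.4286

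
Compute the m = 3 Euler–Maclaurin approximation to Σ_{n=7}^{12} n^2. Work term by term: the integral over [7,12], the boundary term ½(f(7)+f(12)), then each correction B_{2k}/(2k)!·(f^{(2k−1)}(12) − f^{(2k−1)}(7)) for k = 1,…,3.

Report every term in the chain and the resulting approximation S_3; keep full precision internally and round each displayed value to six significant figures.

The integral term ∫_7^12 x^2 dx = 461.667.
Boundary: ½(f(7) + f(12)) = ½(49.0000 + 144.000) = 96.5000.
Integral + boundary = 558.167.
Correction k=1: B_{2}/2! · (f^{(1)}(12) − f^{(1)}(7)) = 1/12 · (24.0000 − 14.0000) = 0.833333.
After k=1: 559.000.
Correction k=2: B_{4}/4! · (f^{(3)}(12) − f^{(3)}(7)) = −1/720 · (0.00000 − 0.00000) = 0.00000.
After k=2: 559.000.
Correction k=3: B_{6}/6! · (f^{(5)}(12) − f^{(5)}(7)) = 1/30240 · (0.00000 − 0.00000) = 0.00000.

S_3 ≈ 559.000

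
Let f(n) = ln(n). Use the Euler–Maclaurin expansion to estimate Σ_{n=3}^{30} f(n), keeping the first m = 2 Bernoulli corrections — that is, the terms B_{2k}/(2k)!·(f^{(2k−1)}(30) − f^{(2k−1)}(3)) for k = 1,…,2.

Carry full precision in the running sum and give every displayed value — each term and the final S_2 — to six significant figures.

S_2 ≈ 73.9651

Integral: ∫_3^30 ln(x) dx = 71.7401.
Boundary: ½(f(3) + f(30)) = ½(1.09861 + 3.40120) = 2.24990.
Running total after boundary: 73.9900.
Order-1 term: 1/12 · (0.0333333 − 0.333333) = -0.0250000.
After k=1: 73.9650.
Order-2 term: −1/720 · (7.40741e-05 − 0.0740741) = 0.000102778.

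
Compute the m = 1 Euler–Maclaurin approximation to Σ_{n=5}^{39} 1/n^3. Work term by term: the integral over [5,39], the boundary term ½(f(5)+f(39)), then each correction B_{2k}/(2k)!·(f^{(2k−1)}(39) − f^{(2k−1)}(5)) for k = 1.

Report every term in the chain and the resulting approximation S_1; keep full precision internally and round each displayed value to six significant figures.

S_1 ≈ 0.0240796

Integral: ∫_5^39 1/x^3 dx = 0.0196713.
Endpoint term: (f(5) + f(39))/2 = (0.00800000 + 1.68580e-05)/2 = 0.00400843.
Running total after boundary: 0.0236797.
Order-1 term: 1/12 · (-1.29677e-06 − (-0.00480000)) = 0.000399892.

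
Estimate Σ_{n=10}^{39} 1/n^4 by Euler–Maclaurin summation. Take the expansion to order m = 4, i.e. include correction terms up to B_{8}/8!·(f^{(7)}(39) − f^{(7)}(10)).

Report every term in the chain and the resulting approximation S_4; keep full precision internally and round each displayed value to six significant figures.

S_4 ≈ 0.000381243

The integral term ∫_10^39 1/x^4 dx = 0.000327714.
Endpoint term: (f(10) + f(39))/2 = (0.000100000 + 4.32257e-07)/2 = 5.02161e-05.
So far: 0.000377930.
Correction k=1: B_{2}/2! · (f^{(1)}(39) − f^{(1)}(10)) = 1/12 · (-4.43340e-08 − (-4.00000e-05)) = 3.32964e-06.
After k=1: 0.000381260.
Correction k=2: B_{4}/4! · (f^{(3)}(39) − f^{(3)}(10)) = −1/720 · (-8.74438e-10 − (-1.20000e-05)) = -1.66655e-08.
After k=2: 0.000381243.
Correction k=3: B_{6}/6! · (f^{(5)}(39) − f^{(5)}(10)) = 1/30240 · (-3.21950e-11 − (-6.72000e-06)) = 2.22221e-10.
After k=3: 0.000381243.
Correction k=4: B_{8}/8! · (f^{(7)}(39) − f^{(7)}(10)) = −1/1209600 · (-1.90503e-12 − (-6.04800e-06)) = -5.00000e-12.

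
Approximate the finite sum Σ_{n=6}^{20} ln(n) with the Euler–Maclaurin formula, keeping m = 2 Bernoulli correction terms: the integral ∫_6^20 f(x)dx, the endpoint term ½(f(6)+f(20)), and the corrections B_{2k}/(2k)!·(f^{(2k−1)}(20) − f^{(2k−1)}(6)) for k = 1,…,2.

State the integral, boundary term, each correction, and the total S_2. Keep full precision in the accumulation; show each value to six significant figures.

∫_6^20 ln(x) dx evaluates to 35.1641.
Boundary: ½(f(6) + f(20)) = ½(1.79176 + 2.99573) = 2.39375.
Running total after boundary: 37.5578.
Correction k=1: B_{2}/2! · (f^{(1)}(20) − f^{(1)}(6)) = 1/12 · (0.0500000 − 0.166667) = -0.00972222.
Partial sum through k=1: 37.5481.
Correction k=2: B_{4}/4! · (f^{(3)}(20) − f^{(3)}(6)) = −1/720 · (0.000250000 − 0.00925926) = 1.25129e-05.

S_2 ≈ 37.5481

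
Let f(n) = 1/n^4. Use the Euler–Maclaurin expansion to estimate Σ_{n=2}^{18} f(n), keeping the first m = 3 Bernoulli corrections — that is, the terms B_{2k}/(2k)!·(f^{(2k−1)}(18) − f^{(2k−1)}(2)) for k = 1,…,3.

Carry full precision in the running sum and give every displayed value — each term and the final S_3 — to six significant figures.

S_3 ≈ 0.0824127

The integral term ∫_2^18 1/x^4 dx = 0.0416095.
Boundary: ½(f(2) + f(18)) = ½(0.0625000 + 9.52599e-06) = 0.0312548.
Integral + boundary = 0.0728643.
Order-1 term: 1/12 · (-2.11689e-06 − (-0.125000)) = 0.0104165.
After k=1: 0.0832808.
Order-2 term: −1/720 · (-1.96008e-07 − (-0.937500)) = -0.00130208.
After k=2: 0.0819787.
Order-3 term: 1/30240 · (-3.38779e-08 − (-13.1250)) = 0.000434028.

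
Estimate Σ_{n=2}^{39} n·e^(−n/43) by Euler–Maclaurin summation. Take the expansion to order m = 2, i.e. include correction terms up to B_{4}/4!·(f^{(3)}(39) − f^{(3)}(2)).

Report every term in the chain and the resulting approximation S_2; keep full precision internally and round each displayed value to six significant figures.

The integral term ∫_2^39 x·e^(−x/43) dx = 423.463.
Endpoint term: (f(2) + f(39))/2 = (1.90911 + 15.7460)/2 = 8.82754.
So far: 432.291.
k=1: B_{2}/(2)! × [f^{(1)}(39) − f^{(1)}(2)] = 1/12 × (0.0375575 − 0.910156) = -0.0727165.
Partial sum through k=1: 432.218.
k=2: B_{4}/(4)! × [f^{(3)}(39) − f^{(3)}(2)] = −1/720 × (0.000457027 − 0.00152475) = 1.48295e-06.

S_2 ≈ 432.218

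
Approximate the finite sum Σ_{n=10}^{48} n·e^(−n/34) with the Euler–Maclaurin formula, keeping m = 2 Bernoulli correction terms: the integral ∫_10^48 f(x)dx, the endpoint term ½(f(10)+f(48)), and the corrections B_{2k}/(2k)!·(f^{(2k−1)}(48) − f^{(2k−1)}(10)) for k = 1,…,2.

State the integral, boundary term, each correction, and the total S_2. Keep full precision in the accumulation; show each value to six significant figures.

S_2 ≈ 444.854

∫_10^48 x·e^(−x/34) dx evaluates to 435.331.
½[f(10) + f(48)] = ½[7.45189 + 11.6982] = 9.57505.
So far: 444.906.
Order-1 term: 1/12 · (-0.100352 − 0.526016) = -0.0521973.
After k=1: 444.854.
Order-2 term: −1/720 · (0.000334838 − 0.00174428) = 1.95756e-06.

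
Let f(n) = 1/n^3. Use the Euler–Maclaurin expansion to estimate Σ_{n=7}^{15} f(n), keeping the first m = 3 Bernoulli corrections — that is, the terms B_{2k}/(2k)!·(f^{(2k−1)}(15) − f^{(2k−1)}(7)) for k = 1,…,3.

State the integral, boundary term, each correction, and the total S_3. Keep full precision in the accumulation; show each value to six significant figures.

∫_7^15 1/x^3 dx evaluates to 0.00798186.
Boundary: ½(f(7) + f(15)) = ½(0.00291545 + 0.000296296) = 0.00160587.
So far: 0.00958773.
Correction k=1: B_{2}/2! · (f^{(1)}(15) − f^{(1)}(7)) = 1/12 · (-5.92593e-05 − (-0.00124948)) = 9.91850e-05.
Running total after k=1: 0.00968692.
Correction k=2: B_{4}/4! · (f^{(3)}(15) − f^{(3)}(7)) = −1/720 · (-5.26749e-06 − (-0.000509992)) = -7.01006e-07.
Running total after k=2: 0.00968622.
Correction k=3: B_{6}/6! · (f^{(5)}(15) − f^{(5)}(7)) = 1/30240 · (-9.83265e-07 − (-0.000437136)) = 1.44230e-08.

S_3 ≈ 0.00968623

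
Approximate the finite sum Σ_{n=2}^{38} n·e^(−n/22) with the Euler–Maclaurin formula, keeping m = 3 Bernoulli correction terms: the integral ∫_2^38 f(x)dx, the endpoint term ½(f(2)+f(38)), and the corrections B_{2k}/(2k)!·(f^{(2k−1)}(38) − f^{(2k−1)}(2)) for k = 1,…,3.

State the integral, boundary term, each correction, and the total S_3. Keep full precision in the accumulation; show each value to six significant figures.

S_3 ≈ 251.673

The integral term ∫_2^38 x·e^(−x/22) dx = 247.463.
½[f(2) + f(38)] = ½[1.82620 + 6.75521] = 4.29070.
So far: 251.753.
Correction k=1: B_{2}/2! · (f^{(1)}(38) − f^{(1)}(2)) = 1/12 · (-0.129286 − 0.830092) = -0.0799481.
After k=1: 251.673.
Correction k=2: B_{4}/4! · (f^{(3)}(38) − f^{(3)}(2)) = −1/720 · (0.000467461 − 0.00548821) = 6.97326e-06.
After k=2: 251.673.
Correction k=3: B_{6}/6! · (f^{(5)}(38) − f^{(5)}(2)) = 1/30240 · (2.48356e-06 − 1.91350e-05) = -5.50644e-10.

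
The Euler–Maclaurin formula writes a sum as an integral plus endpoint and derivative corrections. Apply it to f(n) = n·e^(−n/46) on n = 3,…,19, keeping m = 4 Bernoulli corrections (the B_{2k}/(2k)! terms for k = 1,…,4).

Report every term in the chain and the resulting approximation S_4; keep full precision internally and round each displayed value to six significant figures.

S_4 ≈ 141.057

∫_3^19 x·e^(−x/46) dx evaluates to 133.407.
½[f(3) + f(19)] = ½[2.81059 + 12.5710] = 7.69081.
Integral + boundary = 141.098.
Correction k=1: B_{2}/2! · (f^{(1)}(19) − f^{(1)}(3)) = 1/12 · (0.388350 − 0.875764) = -0.0406178.
After k=1: 141.057.
Correction k=2: B_{4}/4! · (f^{(3)}(19) − f^{(3)}(3)) = −1/720 · (0.000808893 − 0.00129938) = 6.81234e-07.
After k=2: 141.057.
Correction k=3: B_{6}/6! · (f^{(5)}(19) − f^{(5)}(3)) = 1/30240 · (6.77814e-07 − 1.03255e-06) = -1.17308e-11.
After k=3: 141.057.
Correction k=4: B_{8}/8! · (f^{(7)}(19) − f^{(7)}(3)) = −1/1209600 · (4.59997e-10 − 6.85744e-10) = 1.86630e-16.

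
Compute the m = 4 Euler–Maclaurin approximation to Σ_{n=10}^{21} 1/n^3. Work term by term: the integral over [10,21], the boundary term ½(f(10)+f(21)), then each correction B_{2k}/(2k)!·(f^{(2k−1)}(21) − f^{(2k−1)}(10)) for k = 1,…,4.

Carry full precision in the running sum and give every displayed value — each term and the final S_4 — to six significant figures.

S_4 ≈ 0.00444384

The integral term ∫_10^21 1/x^3 dx = 0.00386621.
Boundary: ½(f(10) + f(21)) = ½(0.00100000 + 0.000107980) = 0.000553990.
Running total after boundary: 0.00442020.
k=1: B_{2}/(2)! × [f^{(1)}(21) − f^{(1)}(10)] = 1/12 × (-1.54257e-05 − (-0.000300000)) = 2.37145e-05.
Partial sum through k=1: 0.00444392.
k=2: B_{4}/(4)! × [f^{(3)}(21) − f^{(3)}(10)] = −1/720 × (-6.99577e-07 − (-6.00000e-05)) = -8.23617e-08.
Partial sum through k=2: 0.00444384.
k=3: B_{6}/(6)! × [f^{(5)}(21) − f^{(5)}(10)] = 1/30240 × (-6.66264e-08 − (-2.52000e-05)) = 8.31130e-10.
Partial sum through k=3: 0.00444384.
k=4: B_{8}/(8)! × [f^{(7)}(21) − f^{(7)}(10)] = −1/1209600 × (-1.08778e-08 − (-1.81440e-05)) = -1.49910e-11.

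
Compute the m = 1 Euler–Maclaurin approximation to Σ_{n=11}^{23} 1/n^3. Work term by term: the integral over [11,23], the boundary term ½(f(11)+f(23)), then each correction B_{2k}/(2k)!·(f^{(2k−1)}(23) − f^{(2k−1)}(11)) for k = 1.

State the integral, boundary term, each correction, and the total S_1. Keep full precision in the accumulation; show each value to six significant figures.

The integral term ∫_11^23 1/x^3 dx = 0.00318705.
Boundary: ½(f(11) + f(23)) = ½(0.000751315 + 8.21895e-05) = 0.000416752.
So far: 0.00360380.
k=1: B_{2}/(2)! × [f^{(1)}(23) − f^{(1)}(11)] = 1/12 × (-1.07204e-05 − (-0.000204904)) = 1.61820e-05.

S_1 ≈ 0.00361999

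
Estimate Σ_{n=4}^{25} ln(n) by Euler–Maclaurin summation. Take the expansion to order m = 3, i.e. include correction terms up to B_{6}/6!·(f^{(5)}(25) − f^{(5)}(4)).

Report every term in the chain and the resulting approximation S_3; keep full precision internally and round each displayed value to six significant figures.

The integral term ∫_4^25 ln(x) dx = 53.9267.
Endpoint term: (f(4) + f(25))/2 = (1.38629 + 3.21888)/2 = 2.30259.
So far: 56.2293.
Order-1 term: 1/12 · (0.0400000 − 0.250000) = -0.0175000.
Partial sum through k=1: 56.2118.
Order-2 term: −1/720 · (0.000128000 − 0.0312500) = 4.32250e-05.
Partial sum through k=2: 56.2118.
Order-3 term: 1/30240 · (2.45760e-06 − 0.0234375) = -7.74968e-07.

S_3 ≈ 56.2118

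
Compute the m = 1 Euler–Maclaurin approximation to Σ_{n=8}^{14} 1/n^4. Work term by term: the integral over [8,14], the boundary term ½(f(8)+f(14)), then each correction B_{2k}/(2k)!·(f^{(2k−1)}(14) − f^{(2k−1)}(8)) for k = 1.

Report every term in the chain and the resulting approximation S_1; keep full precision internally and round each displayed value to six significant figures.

S_1 ≈ 0.000674203

∫_8^14 1/x^4 dx evaluates to 0.000529565.
½[f(8) + f(14)] = ½[0.000244141 + 2.60308e-05] = 0.000135086.
Running total after boundary: 0.000664650.
k=1: B_{2}/(2)! × [f^{(1)}(14) − f^{(1)}(8)] = 1/12 × (-7.43738e-06 − (-0.000122070)) = 9.55274e-06.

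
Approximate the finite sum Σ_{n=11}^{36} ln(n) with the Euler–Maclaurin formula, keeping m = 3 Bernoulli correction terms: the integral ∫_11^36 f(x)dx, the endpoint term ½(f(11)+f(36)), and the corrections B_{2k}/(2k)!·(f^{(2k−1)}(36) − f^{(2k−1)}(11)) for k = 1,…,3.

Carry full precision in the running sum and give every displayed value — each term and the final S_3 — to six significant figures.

S_3 ≈ 80.6153

The integral term ∫_11^36 ln(x) dx = 77.6298.
Boundary: ½(f(11) + f(36)) = ½(2.39790 + 3.58352) = 2.99071.
Integral + boundary = 80.6205.
k=1: B_{2}/(2)! × [f^{(1)}(36) − f^{(1)}(11)] = 1/12 × (0.0277778 − 0.0909091) = -0.00526094.
Partial sum through k=1: 80.6153.
k=2: B_{4}/(4)! × [f^{(3)}(36) − f^{(3)}(11)] = −1/720 × (4.28669e-05 − 0.00150263) = 2.02745e-06.
Partial sum through k=2: 80.6153.
k=3: B_{6}/(6)! × [f^{(5)}(36) − f^{(5)}(11)] = 1/30240 × (3.96916e-07 − 0.000149021) = -4.91482e-09.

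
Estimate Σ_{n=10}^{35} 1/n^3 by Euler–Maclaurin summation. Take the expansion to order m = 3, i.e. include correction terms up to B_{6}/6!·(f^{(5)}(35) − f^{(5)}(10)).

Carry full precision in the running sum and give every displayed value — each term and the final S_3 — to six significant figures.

Integral: ∫_10^35 1/x^3 dx = 0.00459184.
½[f(10) + f(35)] = ½[0.00100000 + 2.33236e-05] = 0.000511662.
So far: 0.00510350.
Correction k=1: B_{2}/2! · (f^{(1)}(35) − f^{(1)}(10)) = 1/12 · (-1.99917e-06 − (-0.000300000)) = 2.48334e-05.
Running total after k=1: 0.00512833.
Correction k=2: B_{4}/4! · (f^{(3)}(35) − f^{(3)}(10)) = −1/720 · (-3.26395e-08 − (-6.00000e-05)) = -8.32880e-08.
Running total after k=2: 0.00512825.
Correction k=3: B_{6}/6! · (f^{(5)}(35) − f^{(5)}(10)) = 1/30240 · (-1.11907e-09 − (-2.52000e-05)) = 8.33296e-10.

S_3 ≈ 0.00512825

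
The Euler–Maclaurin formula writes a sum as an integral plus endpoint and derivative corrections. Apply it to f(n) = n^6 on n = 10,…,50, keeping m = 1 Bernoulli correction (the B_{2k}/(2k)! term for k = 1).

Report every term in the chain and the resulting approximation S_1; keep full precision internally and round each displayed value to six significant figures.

∫_10^50 x^6 dx evaluates to 1.11606e+11.
½[f(10) + f(50)] = ½[1.00000e+06 + 1.56250e+10] = 7.81300e+09.
Integral + boundary = 1.19419e+11.
k=1: B_{2}/(2)! × [f^{(1)}(50) − f^{(1)}(10)] = 1/12 × (1.87500e+09 − 600000) = 1.56200e+08.

S_1 ≈ 1.19575e+11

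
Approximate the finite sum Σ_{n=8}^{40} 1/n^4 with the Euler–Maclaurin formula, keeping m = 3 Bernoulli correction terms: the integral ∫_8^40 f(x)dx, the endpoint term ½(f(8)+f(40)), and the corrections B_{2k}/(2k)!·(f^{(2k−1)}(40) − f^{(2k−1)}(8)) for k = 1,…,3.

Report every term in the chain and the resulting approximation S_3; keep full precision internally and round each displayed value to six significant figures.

The integral term ∫_8^40 1/x^4 dx = 0.000645833.
Boundary: ½(f(8) + f(40)) = ½(0.000244141 + 3.90625e-07) = 0.000122266.
Integral + boundary = 0.000768099.
Order-1 term: 1/12 · (-3.90625e-08 − (-0.000122070)) = 1.01693e-05.
After k=1: 0.000778268.
Order-2 term: −1/720 · (-7.32422e-10 − (-5.72205e-05)) = -7.94718e-08.
After k=2: 0.000778189.
Order-3 term: 1/30240 · (-2.56348e-11 − (-5.00679e-05)) = 1.65568e-09.

S_3 ≈ 0.000778190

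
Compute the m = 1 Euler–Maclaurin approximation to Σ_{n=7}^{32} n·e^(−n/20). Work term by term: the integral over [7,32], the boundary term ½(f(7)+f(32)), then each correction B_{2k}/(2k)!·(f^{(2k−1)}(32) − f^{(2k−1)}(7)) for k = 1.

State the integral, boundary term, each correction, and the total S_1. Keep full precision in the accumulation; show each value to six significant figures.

S_1 ≈ 176.208

Integral: ∫_7^32 x·e^(−x/20) dx = 170.559.
Endpoint term: (f(7) + f(32))/2 = (4.93282 + 6.46069)/2 = 5.69675.
Running total after boundary: 176.256.
Correction k=1: B_{2}/2! · (f^{(1)}(32) − f^{(1)}(7)) = 1/12 · (-0.121138 − 0.458047) = -0.0482654.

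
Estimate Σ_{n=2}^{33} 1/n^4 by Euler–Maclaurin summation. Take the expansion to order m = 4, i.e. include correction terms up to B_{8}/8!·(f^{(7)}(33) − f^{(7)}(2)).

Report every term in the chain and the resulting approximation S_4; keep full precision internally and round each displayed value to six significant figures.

S_4 ≈ 0.0822123

Integral: ∫_2^33 1/x^4 dx = 0.0416574.
Endpoint term: (f(2) + f(33))/2 = (0.0625000 + 8.43226e-07)/2 = 0.0312504.
So far: 0.0729078.
k=1: B_{2}/(2)! × [f^{(1)}(33) − f^{(1)}(2)] = 1/12 × (-1.02209e-07 − (-0.125000)) = 0.0104167.
Running total after k=1: 0.0833245.
k=2: B_{4}/(4)! × [f^{(3)}(33) − f^{(3)}(2)] = −1/720 × (-2.81568e-09 − (-0.937500)) = -0.00130208.
Running total after k=2: 0.0820224.
k=3: B_{6}/(6)! × [f^{(5)}(33) − f^{(5)}(2)] = 1/30240 × (-1.44792e-10 − (-13.1250)) = 0.000434028.
Running total after k=3: 0.0824564.
k=4: B_{8}/(8)! × [f^{(7)}(33) − f^{(7)}(2)] = −1/1209600 × (-1.19663e-11 − (-295.312)) = -0.000244141.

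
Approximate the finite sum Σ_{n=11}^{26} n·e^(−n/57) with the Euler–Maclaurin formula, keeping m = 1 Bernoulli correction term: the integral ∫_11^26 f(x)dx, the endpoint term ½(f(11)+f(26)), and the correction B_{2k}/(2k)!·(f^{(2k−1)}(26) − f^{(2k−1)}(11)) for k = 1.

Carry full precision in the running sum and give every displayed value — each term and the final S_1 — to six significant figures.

S_1 ≈ 210.342

Integral: ∫_11^26 x·e^(−x/57) dx = 197.596.
Boundary: ½(f(11) + f(26)) = ½(9.06946 + 16.4768) = 12.7732.
Running total after boundary: 210.369.
k=1: B_{2}/(2)! × [f^{(1)}(26) − f^{(1)}(11)] = 1/12 × (0.344657 − 0.665383) = -0.0267271.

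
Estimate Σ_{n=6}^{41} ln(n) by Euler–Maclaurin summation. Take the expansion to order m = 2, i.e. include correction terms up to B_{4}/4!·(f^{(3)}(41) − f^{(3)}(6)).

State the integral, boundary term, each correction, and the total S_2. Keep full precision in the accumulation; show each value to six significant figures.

S_2 ≈ 109.247

∫_6^41 ln(x) dx evaluates to 106.506.
Endpoint term: (f(6) + f(41))/2 = (1.79176 + 3.71357)/2 = 2.75267.
So far: 109.259.
k=1: B_{2}/(2)! × [f^{(1)}(41) − f^{(1)}(6)] = 1/12 × (0.0243902 − 0.166667) = -0.0118564.
Partial sum through k=1: 109.247.
k=2: B_{4}/(4)! × [f^{(3)}(41) − f^{(3)}(6)] = −1/720 × (2.90187e-05 − 0.00925926) = 1.28198e-05.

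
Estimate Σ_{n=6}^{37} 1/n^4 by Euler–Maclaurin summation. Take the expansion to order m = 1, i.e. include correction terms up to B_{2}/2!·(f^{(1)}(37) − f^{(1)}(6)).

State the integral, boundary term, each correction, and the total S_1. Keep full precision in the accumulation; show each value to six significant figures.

∫_6^37 1/x^4 dx evaluates to 0.00153663.
Boundary: ½(f(6) + f(37)) = ½(0.000771605 + 5.33572e-07) = 0.000386069.
So far: 0.00192270.
k=1: B_{2}/(2)! × [f^{(1)}(37) − f^{(1)}(6)] = 1/12 × (-5.76835e-08 − (-0.000514403)) = 4.28621e-05.

S_1 ≈ 0.00196556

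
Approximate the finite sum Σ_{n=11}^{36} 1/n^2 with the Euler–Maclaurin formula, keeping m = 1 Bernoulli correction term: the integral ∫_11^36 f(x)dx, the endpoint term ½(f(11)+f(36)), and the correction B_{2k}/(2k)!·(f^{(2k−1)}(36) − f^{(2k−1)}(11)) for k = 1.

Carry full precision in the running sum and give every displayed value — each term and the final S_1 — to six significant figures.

The integral term ∫_11^36 1/x^2 dx = 0.0631313.
Endpoint term: (f(11) + f(36))/2 = (0.00826446 + 0.000771605)/2 = 0.00451803.
Integral + boundary = 0.0676493.
Correction k=1: B_{2}/2! · (f^{(1)}(36) − f^{(1)}(11)) = 1/12 · (-4.28669e-05 − (-0.00150263)) = 0.000121647.

S_1 ≈ 0.0677710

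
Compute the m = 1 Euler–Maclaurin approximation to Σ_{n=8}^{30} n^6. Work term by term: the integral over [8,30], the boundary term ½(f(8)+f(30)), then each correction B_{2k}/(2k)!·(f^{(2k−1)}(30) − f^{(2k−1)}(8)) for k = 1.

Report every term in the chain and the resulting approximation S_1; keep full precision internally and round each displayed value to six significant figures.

Integral: ∫_8^30 x^6 dx = 3.12399e+09.
Endpoint term: (f(8) + f(30))/2 = (262144 + 7.29000e+08)/2 = 3.64631e+08.
Integral + boundary = 3.48862e+09.
Order-1 term: 1/12 · (1.45800e+08 − 196608) = 1.21336e+07.

S_1 ≈ 3.50075e+09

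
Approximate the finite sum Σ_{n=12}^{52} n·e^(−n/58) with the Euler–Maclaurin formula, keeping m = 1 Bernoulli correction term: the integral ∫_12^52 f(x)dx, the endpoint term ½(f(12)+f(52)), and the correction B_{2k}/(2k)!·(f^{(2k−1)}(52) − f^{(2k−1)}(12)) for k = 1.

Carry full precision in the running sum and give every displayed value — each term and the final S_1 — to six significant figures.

The integral term ∫_12^52 x·e^(−x/58) dx = 698.327.
½[f(12) + f(52)] = ½[9.75725 + 21.2147] = 15.4859.
Integral + boundary = 713.813.
k=1: B_{2}/(2)! × [f^{(1)}(52) − f^{(1)}(12)] = 1/12 × (0.0422042 − 0.644875) = -0.0502226.

S_1 ≈ 713.763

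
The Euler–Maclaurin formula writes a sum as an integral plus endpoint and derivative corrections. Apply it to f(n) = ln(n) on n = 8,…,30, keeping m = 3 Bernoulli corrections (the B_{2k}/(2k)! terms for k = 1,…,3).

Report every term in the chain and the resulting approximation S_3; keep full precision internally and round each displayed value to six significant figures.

∫_8^30 ln(x) dx evaluates to 63.4004.
½[f(8) + f(30)] = ½[2.07944 + 3.40120] = 2.74032.
So far: 66.1407.
k=1: B_{2}/(2)! × [f^{(1)}(30) − f^{(1)}(8)] = 1/12 × (0.0333333 − 0.125000) = -0.00763889.
Running total after k=1: 66.1331.
k=2: B_{4}/(4)! × [f^{(3)}(30) − f^{(3)}(8)] = −1/720 × (7.40741e-05 − 0.00390625) = 5.32247e-06.
Running total after k=2: 66.1331.
k=3: B_{6}/(6)! × [f^{(5)}(30) − f^{(5)}(8)] = 1/30240 × (9.87654e-07 − 0.000732422) = -2.41876e-08.

S_3 ≈ 66.1331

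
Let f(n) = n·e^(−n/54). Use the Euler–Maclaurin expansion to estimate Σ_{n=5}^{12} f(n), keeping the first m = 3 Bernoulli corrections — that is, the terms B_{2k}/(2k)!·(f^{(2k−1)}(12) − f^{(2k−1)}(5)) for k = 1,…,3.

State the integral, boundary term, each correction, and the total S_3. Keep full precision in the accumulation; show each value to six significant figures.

The integral term ∫_5^12 x·e^(−x/54) dx = 50.4174.
½[f(5) + f(12)] = ½[4.55782 + 9.60885] = 7.08334.
Running total after boundary: 57.5007.
k=1: B_{2}/(2)! × [f^{(1)}(12) − f^{(1)}(5)] = 1/12 × (0.622796 − 0.827161) = -0.0170304.
Running total after k=1: 57.4837.
k=2: B_{4}/(4)! × [f^{(3)}(12) − f^{(3)}(5)] = −1/720 × (0.000762781 − 0.000908879) = 2.02913e-07.
Running total after k=2: 57.4837.
k=3: B_{6}/(6)! × [f^{(5)}(12) − f^{(5)}(5)] = 1/30240 × (4.49926e-07 − 5.26096e-07) = -2.51884e-12.

S_3 ≈ 57.4837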